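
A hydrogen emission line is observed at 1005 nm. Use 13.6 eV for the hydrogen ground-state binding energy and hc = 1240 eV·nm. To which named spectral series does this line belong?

ΔE = 1240/1005 = 1.234 eV.
This matches 13.6 × (1/3² − 1/7²), so n_f = 3: the Paschen series.

Paschen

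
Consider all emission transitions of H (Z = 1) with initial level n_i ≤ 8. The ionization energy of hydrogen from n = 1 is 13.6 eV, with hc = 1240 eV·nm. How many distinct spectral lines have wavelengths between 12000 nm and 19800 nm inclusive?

Enumerate all n_i → n_f pairs with 1 ≤ n_f < n_i ≤ 8 and compute λ = 1240 / [13.6·1·(1/n_f² − 1/n_i²)].
Lines falling in [12000, 19800] nm: 7→6 (12370 nm), 8→7 (19060 nm).

2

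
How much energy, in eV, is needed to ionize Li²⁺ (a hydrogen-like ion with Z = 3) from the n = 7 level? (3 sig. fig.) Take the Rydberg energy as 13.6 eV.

E_n = −13.6 Z²/n² = −122.4/n² eV for Z = 3.
E_7 = −122.4/49 = −2.50 eV, so ionization (to E = 0) requires 2.50 eV.

2.50 eV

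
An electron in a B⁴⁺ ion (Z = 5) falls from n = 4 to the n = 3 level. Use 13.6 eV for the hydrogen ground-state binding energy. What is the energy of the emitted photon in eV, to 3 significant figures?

The Bohr energies scale as Z², so for Z = 5: E_n = −340.0/n² eV.
E_4 = −340.0/16 = −21.25 eV and E_3 = −340.0/9 = −37.78 eV.
The photon energy is |E_4 − E_3| = 16.5 eV.

16.5 eV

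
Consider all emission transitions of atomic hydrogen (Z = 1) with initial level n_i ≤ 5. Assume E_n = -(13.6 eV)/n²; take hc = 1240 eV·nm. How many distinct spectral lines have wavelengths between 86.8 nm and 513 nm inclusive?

6

Enumerate all n_i → n_f pairs with 1 ≤ n_f < n_i ≤ 5 and compute λ = 1240 / [13.6·1·(1/n_f² − 1/n_i²)].
Lines falling in [86.8, 513] nm: 5→1 (94.98 nm), 4→1 (97.25 nm), 3→1 (102.6 nm), 2→1 (121.6 nm), 5→2 (434.2 nm), 4→2 (486.3 nm).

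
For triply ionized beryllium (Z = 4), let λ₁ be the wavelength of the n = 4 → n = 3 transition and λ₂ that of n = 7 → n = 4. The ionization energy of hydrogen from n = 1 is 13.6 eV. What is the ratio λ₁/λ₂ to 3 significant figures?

λ ∝ 1/ΔE ∝ 1/(1/n_f² − 1/n_i²), and the Z² and hc factors cancel in the ratio.
λ₁/λ₂ = (1/4² − 1/7²)/(1/3² − 1/4²) = 0.04209/0.04861 = 0.866.

0.866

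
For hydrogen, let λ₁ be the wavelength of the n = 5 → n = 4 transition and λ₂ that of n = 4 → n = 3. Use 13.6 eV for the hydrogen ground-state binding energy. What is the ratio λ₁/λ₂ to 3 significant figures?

2.16

λ ∝ 1/ΔE ∝ 1/(1/n_f² − 1/n_i²), and the Z² and hc factors cancel in the ratio.
λ₁/λ₂ = (1/3² − 1/4²)/(1/4² − 1/5²) = 0.04861/0.02250 = 2.16.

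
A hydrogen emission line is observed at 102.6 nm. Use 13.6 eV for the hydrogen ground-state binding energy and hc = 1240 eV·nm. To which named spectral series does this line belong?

Lyman

ΔE = 1240/102.6 = 12.09 eV.
This matches 13.6 × (1/1² − 1/3²), so n_f = 1: the Lyman series.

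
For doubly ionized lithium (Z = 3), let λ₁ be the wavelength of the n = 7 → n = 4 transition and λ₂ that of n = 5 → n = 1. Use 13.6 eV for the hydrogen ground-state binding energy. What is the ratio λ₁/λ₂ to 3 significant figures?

22.8

λ ∝ 1/ΔE ∝ 1/(1/n_f² − 1/n_i²), and the Z² and hc factors cancel in the ratio.
λ₁/λ₂ = (1/1² − 1/5²)/(1/4² − 1/7²) = 0.9600/0.04209 = 22.8.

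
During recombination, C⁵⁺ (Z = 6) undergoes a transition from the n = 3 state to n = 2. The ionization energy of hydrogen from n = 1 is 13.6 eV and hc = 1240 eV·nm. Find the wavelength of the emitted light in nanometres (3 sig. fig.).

For Z = 6 the level energies scale as Z², so the effective Rydberg energy is 13.6 × 36 = 489.6 eV.
ΔE = 489.6 × (1/2² − 1/3²) = 489.6 × 0.1389 = 68.00 eV.
λ = hc/ΔE = 1240 / 68.00 = 18.2 nm.

18.2 nm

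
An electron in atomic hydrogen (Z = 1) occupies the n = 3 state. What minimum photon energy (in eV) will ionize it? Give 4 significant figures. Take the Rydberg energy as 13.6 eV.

E_3 = −13.60/9 = −1.511 eV, so ionization (to E = 0) requires 1.511 eV.

1.511 eV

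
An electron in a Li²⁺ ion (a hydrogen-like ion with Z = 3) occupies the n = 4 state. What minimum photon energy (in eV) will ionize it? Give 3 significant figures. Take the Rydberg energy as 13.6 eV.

7.65 eV

E_n = −13.6 Z²/n² = −122.4/n² eV for Z = 3.
E_4 = −122.4/16 = −7.65 eV, so ionization (to E = 0) requires 7.65 eV.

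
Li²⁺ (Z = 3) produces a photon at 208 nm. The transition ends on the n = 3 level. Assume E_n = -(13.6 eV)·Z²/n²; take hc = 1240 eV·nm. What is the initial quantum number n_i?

The photon energy is ΔE = hc/λ = 1240 / 208 = 5.962 eV.
With Z = 3, ΔE = 122.4 × (1/n_f² − 1/n_i²), so 1/n_f² − 1/n_i² = 0.04871.
With n_f = 3: 1/n_i² = 1/9 − 0.04871 = 0.06241, so n_i ≈ 4.00.

n_i = 4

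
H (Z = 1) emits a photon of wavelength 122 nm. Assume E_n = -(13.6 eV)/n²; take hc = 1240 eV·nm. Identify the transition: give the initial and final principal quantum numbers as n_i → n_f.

n_i = 2, n_f = 1

The photon energy is ΔE = hc/λ = 1240 / 122 = 10.16 eV.
With Z = 1, ΔE = 13.60 × (1/n_f² − 1/n_i²), so 1/n_f² − 1/n_i² = 0.7473.
Trying n_f = 1 gives 1/n_i² = 0.2527, i.e. n_i ≈ 2; this pair matches.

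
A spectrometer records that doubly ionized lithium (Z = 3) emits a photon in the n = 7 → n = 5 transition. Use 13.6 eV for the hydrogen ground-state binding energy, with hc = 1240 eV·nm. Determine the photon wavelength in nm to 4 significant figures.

For Z = 3 the level energies scale as Z², so the effective Rydberg energy is 13.6 × 9 = 122.4 eV.
ΔE = 122.4 × (1/5² − 1/7²) = 122.4 × 0.01959 = 2.398 eV.
λ = hc/ΔE = 1240 / 2.398 = 517.1 nm.

517.1 nm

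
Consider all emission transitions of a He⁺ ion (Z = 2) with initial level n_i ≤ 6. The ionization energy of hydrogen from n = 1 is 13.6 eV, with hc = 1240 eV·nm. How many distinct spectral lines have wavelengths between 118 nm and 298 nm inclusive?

3

Enumerate all n_i → n_f pairs with 1 ≤ n_f < n_i ≤ 6 and compute λ = 1240 / [13.6·4·(1/n_f² − 1/n_i²)].
Lines falling in [118, 298] nm: 4→2 (121.6 nm), 3→2 (164.1 nm), 6→3 (273.5 nm).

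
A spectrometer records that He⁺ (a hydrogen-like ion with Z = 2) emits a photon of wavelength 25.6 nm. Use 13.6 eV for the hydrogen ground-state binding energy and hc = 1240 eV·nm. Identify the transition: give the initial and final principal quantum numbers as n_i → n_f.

The photon energy is ΔE = hc/λ = 1240 / 25.6 = 48.44 eV.
With Z = 2, ΔE = 54.40 × (1/n_f² − 1/n_i²), so 1/n_f² − 1/n_i² = 0.8904.
Trying n_f = 1 gives 1/n_i² = 0.1096, i.e. n_i ≈ 3; this pair matches.

n_i = 3, n_f = 1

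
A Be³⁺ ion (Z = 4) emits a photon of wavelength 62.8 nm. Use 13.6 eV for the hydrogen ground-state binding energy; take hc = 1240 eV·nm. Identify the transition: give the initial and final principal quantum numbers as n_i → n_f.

The photon energy is ΔE = hc/λ = 1240 / 62.8 = 19.75 eV.
With Z = 4, ΔE = 217.6 × (1/n_f² − 1/n_i²), so 1/n_f² − 1/n_i² = 0.09074.
Trying n_f = 3 gives 1/n_i² = 0.02037, i.e. n_i ≈ 7; this pair matches.

n_i = 7, n_f = 3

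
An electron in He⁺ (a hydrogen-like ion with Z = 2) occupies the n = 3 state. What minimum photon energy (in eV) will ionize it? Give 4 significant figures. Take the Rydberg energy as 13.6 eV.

E_n = −13.6 Z²/n² = −54.40/n² eV for Z = 2.
E_3 = −54.40/9 = −6.044 eV, so ionization (to E = 0) requires 6.044 eV.

6.044 eV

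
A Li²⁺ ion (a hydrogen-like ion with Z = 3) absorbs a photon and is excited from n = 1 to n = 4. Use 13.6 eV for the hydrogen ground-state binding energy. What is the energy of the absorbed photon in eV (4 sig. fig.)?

114.8 eV

The Bohr energies scale as Z², so for Z = 3: E_n = −122.4/n² eV.
E_4 = −122.4/16 = −7.650 eV and E_1 = −122.4/1 = −122.4 eV.
The photon energy is |E_4 − E_1| = 114.8 eV.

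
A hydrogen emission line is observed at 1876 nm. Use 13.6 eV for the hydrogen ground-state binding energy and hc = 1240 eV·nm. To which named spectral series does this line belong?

Paschen

ΔE = 1240/1876 = 0.6610 eV.
This matches 13.6 × (1/3² − 1/4²), so n_f = 3: the Paschen series.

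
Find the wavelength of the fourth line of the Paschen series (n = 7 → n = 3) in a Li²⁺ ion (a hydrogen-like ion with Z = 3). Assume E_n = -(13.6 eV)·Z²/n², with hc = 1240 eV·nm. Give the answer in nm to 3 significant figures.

112 nm

The Paschen series terminates on n_f = 3; the fourth line has n_i = 3+4 = 7.
ΔE = 122.4 × (1/3² − 1/7²) = 11.10 eV.
λ = 1240 / 11.10 = 112 nm.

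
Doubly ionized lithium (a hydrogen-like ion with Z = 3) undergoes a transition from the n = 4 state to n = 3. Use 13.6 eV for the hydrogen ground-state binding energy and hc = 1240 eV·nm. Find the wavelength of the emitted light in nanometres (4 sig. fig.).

For Z = 3 the level energies scale as Z², so the effective Rydberg energy is 13.6 × 9 = 122.4 eV.
ΔE = 122.4 × (1/3² − 1/4²) = 122.4 × 0.04861 = 5.950 eV.
λ = hc/ΔE = 1240 / 5.950 = 208.4 nm.

208.4 nm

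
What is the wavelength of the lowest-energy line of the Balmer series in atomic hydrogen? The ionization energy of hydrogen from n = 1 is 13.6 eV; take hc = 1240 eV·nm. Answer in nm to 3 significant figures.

656 nm

The Balmer series terminates on n_f = 2; the first line has n_i = 2+1 = 3.
ΔE = 13.60 × (1/2² − 1/3²) = 1.889 eV.
λ = 1240 / 1.889 = 656 nm.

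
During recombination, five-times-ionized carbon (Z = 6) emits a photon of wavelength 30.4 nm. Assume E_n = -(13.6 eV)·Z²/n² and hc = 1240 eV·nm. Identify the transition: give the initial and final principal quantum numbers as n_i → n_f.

The photon energy is ΔE = hc/λ = 1240 / 30.4 = 40.79 eV.
With Z = 6, ΔE = 489.6 × (1/n_f² − 1/n_i²), so 1/n_f² − 1/n_i² = 0.08331.
Trying n_f = 3 gives 1/n_i² = 0.02780, i.e. n_i ≈ 6; this pair matches.

n_i = 6, n_f = 3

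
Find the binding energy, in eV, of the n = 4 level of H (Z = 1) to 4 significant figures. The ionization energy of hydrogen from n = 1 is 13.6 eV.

0.8500 eV

E_4 = −13.60/16 = −0.8500 eV, so ionization (to E = 0) requires 0.8500 eV.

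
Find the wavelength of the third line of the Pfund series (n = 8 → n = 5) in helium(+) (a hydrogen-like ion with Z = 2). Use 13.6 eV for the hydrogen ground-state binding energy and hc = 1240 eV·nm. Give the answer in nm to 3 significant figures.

The Pfund series terminates on n_f = 5; the third line has n_i = 5+3 = 8.
ΔE = 54.40 × (1/5² − 1/8²) = 1.326 eV.
λ = 1240 / 1.326 = 935 nm.

935 nm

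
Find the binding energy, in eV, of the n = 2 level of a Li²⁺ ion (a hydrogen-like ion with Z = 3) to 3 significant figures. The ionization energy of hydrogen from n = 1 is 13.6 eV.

30.6 eV

E_n = −13.6 Z²/n² = −122.4/n² eV for Z = 3.
E_2 = −122.4/4 = −30.6 eV, so ionization (to E = 0) requires 30.6 eV.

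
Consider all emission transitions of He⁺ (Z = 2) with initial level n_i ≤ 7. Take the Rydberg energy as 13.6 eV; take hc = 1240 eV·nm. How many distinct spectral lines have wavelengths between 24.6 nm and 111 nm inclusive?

5

Enumerate all n_i → n_f pairs with 1 ≤ n_f < n_i ≤ 7 and compute λ = 1240 / [13.6·4·(1/n_f² − 1/n_i²)].
Lines falling in [24.6, 111] nm: 3→1 (25.64 nm), 2→1 (30.39 nm), 7→2 (99.28 nm), 6→2 (102.6 nm), 5→2 (108.5 nm).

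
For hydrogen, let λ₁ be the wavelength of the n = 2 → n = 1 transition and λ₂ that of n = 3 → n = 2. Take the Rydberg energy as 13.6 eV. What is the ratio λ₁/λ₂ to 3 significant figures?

λ ∝ 1/ΔE ∝ 1/(1/n_f² − 1/n_i²), and the Z² and hc factors cancel in the ratio.
λ₁/λ₂ = (1/2² − 1/3²)/(1/1² − 1/2²) = 0.1389/0.7500 = 0.185.

0.185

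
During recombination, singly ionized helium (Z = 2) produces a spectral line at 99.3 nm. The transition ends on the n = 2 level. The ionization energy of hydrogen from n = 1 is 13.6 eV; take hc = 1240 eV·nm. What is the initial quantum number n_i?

n_i = 7

The photon energy is ΔE = hc/λ = 1240 / 99.3 = 12.49 eV.
With Z = 2, ΔE = 54.40 × (1/n_f² − 1/n_i²), so 1/n_f² − 1/n_i² = 0.2295.
With n_f = 2: 1/n_i² = 1/4 − 0.2295 = 0.02045, so n_i ≈ 6.99.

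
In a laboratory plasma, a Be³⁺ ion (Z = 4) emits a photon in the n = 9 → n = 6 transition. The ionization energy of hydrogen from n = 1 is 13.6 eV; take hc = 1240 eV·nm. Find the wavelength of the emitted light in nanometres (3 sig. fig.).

369 nm

For Z = 4 the level energies scale as Z², so the effective Rydberg energy is 13.6 × 16 = 217.6 eV.
ΔE = 217.6 × (1/6² − 1/9²) = 217.6 × 0.01543 = 3.358 eV.
λ = hc/ΔE = 1240 / 3.358 = 369 nm.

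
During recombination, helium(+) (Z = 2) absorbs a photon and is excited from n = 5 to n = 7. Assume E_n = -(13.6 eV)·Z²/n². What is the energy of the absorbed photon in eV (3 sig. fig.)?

1.07 eV

The Bohr energies scale as Z², so for Z = 2: E_n = −54.40/n² eV.
E_7 = −54.40/49 = −1.110 eV and E_5 = −54.40/25 = −2.176 eV.
The photon energy is |E_7 − E_5| = 1.07 eV.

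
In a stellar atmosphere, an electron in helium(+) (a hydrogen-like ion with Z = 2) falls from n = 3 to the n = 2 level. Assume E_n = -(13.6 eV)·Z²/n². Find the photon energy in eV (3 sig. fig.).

7.56 eV

The Bohr energies scale as Z², so for Z = 2: E_n = −54.40/n² eV.
E_3 = −54.40/9 = −6.044 eV and E_2 = −54.40/4 = −13.60 eV.
The photon energy is |E_3 − E_2| = 7.56 eV.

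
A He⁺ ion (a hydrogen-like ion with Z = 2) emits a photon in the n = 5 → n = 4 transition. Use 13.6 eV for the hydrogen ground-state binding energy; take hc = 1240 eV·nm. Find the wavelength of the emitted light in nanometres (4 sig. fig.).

For Z = 2 the level energies scale as Z², so the effective Rydberg energy is 13.6 × 4 = 54.40 eV.
ΔE = 54.40 × (1/4² − 1/5²) = 54.40 × 0.02250 = 1.224 eV.
λ = hc/ΔE = 1240 / 1.224 = 1013 nm.

1013 nm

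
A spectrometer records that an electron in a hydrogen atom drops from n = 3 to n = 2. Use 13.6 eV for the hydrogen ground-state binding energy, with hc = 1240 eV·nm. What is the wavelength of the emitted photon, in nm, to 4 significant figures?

ΔE = 13.60 × (1/2² − 1/3²) = 13.60 × 0.1389 = 1.889 eV.
λ = hc/ΔE = 1240 / 1.889 = 656.5 nm.

656.5 nm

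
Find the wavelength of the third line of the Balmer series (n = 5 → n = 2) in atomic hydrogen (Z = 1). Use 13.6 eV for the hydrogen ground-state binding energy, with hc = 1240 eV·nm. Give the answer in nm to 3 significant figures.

The Balmer series terminates on n_f = 2; the third line has n_i = 2+3 = 5.
ΔE = 13.60 × (1/2² − 1/5²) = 2.856 eV.
λ = 1240 / 2.856 = 434 nm.

434 nm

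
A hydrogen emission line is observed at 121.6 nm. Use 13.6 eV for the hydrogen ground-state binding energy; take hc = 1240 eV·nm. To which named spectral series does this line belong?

ΔE = 1240/121.6 = 10.20 eV.
This matches 13.6 × (1/1² − 1/2²), so n_f = 1: the Lyman series.

Lyman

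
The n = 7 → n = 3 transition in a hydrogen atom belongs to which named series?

The series is set by the lower level: n_f = 3 is the Paschen series.

Paschen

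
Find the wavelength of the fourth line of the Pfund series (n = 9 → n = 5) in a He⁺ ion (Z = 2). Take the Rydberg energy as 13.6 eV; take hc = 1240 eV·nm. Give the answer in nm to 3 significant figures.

824 nm

The Pfund series terminates on n_f = 5; the fourth line has n_i = 5+4 = 9.
ΔE = 54.40 × (1/5² − 1/9²) = 1.504 eV.
λ = 1240 / 1.504 = 824 nm.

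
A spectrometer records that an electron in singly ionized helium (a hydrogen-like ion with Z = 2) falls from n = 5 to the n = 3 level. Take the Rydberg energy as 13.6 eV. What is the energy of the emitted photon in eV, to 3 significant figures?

The Bohr energies scale as Z², so for Z = 2: E_n = −54.40/n² eV.
E_5 = −54.40/25 = −2.176 eV and E_3 = −54.40/9 = −6.044 eV.
The photon energy is |E_5 − E_3| = 3.87 eV.

3.87 eV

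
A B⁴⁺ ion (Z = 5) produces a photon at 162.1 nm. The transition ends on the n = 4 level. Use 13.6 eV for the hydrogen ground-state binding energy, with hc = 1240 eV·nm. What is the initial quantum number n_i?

n_i = 5

The photon energy is ΔE = hc/λ = 1240 / 162.1 = 7.650 eV.
With Z = 5, ΔE = 340.0 × (1/n_f² − 1/n_i²), so 1/n_f² − 1/n_i² = 0.02250.
With n_f = 4: 1/n_i² = 1/16 − 0.02250 = 0.04000, so n_i ≈ 5.00.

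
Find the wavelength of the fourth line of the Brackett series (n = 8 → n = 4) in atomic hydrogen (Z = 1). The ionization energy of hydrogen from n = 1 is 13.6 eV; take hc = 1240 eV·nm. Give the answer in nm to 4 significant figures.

1945 nm

The Brackett series terminates on n_f = 4; the fourth line has n_i = 4+4 = 8.
ΔE = 13.60 × (1/4² − 1/8²) = 0.6375 eV.
λ = 1240 / 0.6375 = 1945 nm.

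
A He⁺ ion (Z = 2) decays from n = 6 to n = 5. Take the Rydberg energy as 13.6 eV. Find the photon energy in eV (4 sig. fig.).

0.6649 eV

The Bohr energies scale as Z², so for Z = 2: E_n = −54.40/n² eV.
E_6 = −54.40/36 = −1.511 eV and E_5 = −54.40/25 = −2.176 eV.
The photon energy is |E_6 − E_5| = 0.6649 eV.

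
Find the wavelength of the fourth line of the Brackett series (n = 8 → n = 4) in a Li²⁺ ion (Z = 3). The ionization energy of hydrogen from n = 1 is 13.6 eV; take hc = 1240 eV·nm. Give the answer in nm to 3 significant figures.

The Brackett series terminates on n_f = 4; the fourth line has n_i = 4+4 = 8.
ΔE = 122.4 × (1/4² − 1/8²) = 5.738 eV.
λ = 1240 / 5.738 = 216 nm.

216 nm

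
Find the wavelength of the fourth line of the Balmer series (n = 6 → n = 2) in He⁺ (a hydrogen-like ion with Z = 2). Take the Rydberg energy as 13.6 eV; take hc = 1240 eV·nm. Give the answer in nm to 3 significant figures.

103 nm

The Balmer series terminates on n_f = 2; the fourth line has n_i = 2+4 = 6.
ΔE = 54.40 × (1/2² − 1/6²) = 12.09 eV.
λ = 1240 / 12.09 = 103 nm.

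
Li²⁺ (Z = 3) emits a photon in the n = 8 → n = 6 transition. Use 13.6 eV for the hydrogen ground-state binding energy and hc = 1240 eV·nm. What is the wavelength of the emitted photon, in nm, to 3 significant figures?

834 nm

For Z = 3 the level energies scale as Z², so the effective Rydberg energy is 13.6 × 9 = 122.4 eV.
ΔE = 122.4 × (1/6² − 1/8²) = 122.4 × 0.01215 = 1.488 eV.
λ = hc/ΔE = 1240 / 1.488 = 834 nm.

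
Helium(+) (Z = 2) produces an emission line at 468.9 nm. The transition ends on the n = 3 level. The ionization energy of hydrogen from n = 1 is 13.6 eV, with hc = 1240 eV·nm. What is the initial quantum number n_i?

The photon energy is ΔE = hc/λ = 1240 / 468.9 = 2.644 eV.
With Z = 2, ΔE = 54.40 × (1/n_f² − 1/n_i²), so 1/n_f² − 1/n_i² = 0.04861.
With n_f = 3: 1/n_i² = 1/9 − 0.04861 = 0.06250, so n_i ≈ 4.00.

n_i = 4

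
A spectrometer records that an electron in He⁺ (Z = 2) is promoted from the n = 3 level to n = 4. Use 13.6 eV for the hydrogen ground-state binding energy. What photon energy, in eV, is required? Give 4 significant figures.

2.644 eV

The Bohr energies scale as Z², so for Z = 2: E_n = −54.40/n² eV.
E_4 = −54.40/16 = −3.400 eV and E_3 = −54.40/9 = −6.044 eV.
The photon energy is |E_4 − E_3| = 2.644 eV.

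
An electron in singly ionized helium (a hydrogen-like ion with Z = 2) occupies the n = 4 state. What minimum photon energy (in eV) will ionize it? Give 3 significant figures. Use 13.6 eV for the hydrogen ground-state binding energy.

3.40 eV

E_n = −13.6 Z²/n² = −54.40/n² eV for Z = 2.
E_4 = −54.40/16 = −3.40 eV, so ionization (to E = 0) requires 3.40 eV.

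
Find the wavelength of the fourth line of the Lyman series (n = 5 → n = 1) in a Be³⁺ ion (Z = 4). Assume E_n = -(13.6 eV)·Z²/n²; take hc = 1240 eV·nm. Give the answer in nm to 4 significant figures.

5.936 nm

The Lyman series terminates on n_f = 1; the fourth line has n_i = 1+4 = 5.
ΔE = 217.6 × (1/1² − 1/5²) = 208.9 eV.
λ = 1240 / 208.9 = 5.936 nm.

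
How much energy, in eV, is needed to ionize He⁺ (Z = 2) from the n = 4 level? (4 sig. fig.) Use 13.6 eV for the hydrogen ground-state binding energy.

E_n = −13.6 Z²/n² = −54.40/n² eV for Z = 2.
E_4 = −54.40/16 = −3.400 eV, so ionization (to E = 0) requires 3.400 eV.

3.400 eV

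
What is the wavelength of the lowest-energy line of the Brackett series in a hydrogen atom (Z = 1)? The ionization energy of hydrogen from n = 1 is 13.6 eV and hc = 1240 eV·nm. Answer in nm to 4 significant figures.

4052 nm

The Brackett series terminates on n_f = 4; the first line has n_i = 4+1 = 5.
ΔE = 13.60 × (1/4² − 1/5²) = 0.3060 eV.
λ = 1240 / 0.3060 = 4052 nm.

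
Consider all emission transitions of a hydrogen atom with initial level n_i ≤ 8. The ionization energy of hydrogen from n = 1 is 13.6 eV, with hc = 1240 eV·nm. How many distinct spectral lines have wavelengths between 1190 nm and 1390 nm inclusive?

Enumerate all n_i → n_f pairs with 1 ≤ n_f < n_i ≤ 8 and compute λ = 1240 / [13.6·1·(1/n_f² − 1/n_i²)].
Lines falling in [1190, 1390] nm: 5→3 (1282 nm).

1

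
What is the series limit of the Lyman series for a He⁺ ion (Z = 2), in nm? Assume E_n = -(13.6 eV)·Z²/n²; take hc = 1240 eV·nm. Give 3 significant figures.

The Lyman series has lower level n_f = 1; the series limit corresponds to n_i → ∞.
ΔE_max = 13.6 × 4 / 1² = 54.40 eV.
λ_min = 1240 / 54.40 = 22.8 nm.

22.8 nm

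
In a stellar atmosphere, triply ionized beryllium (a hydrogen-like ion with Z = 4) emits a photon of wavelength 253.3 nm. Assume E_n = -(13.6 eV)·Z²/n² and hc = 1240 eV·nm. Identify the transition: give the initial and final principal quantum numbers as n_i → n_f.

n_i = 5, n_f = 4

The photon energy is ΔE = hc/λ = 1240 / 253.3 = 4.895 eV.
With Z = 4, ΔE = 217.6 × (1/n_f² − 1/n_i²), so 1/n_f² − 1/n_i² = 0.02250.
Trying n_f = 4 gives 1/n_i² = 0.04000, i.e. n_i ≈ 5; this pair matches.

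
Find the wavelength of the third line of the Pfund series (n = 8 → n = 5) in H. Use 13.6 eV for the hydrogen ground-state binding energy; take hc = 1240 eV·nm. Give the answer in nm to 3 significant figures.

3740 nm

The Pfund series terminates on n_f = 5; the third line has n_i = 5+3 = 8.
ΔE = 13.60 × (1/5² − 1/8²) = 0.3315 eV.
λ = 1240 / 0.3315 = 3740 nm.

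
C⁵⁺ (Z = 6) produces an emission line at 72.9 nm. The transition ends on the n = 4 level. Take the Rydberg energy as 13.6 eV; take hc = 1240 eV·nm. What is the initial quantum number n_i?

n_i = 6

The photon energy is ΔE = hc/λ = 1240 / 72.9 = 17.01 eV.
With Z = 6, ΔE = 489.6 × (1/n_f² − 1/n_i²), so 1/n_f² − 1/n_i² = 0.03474.
With n_f = 4: 1/n_i² = 1/16 − 0.03474 = 0.02776, so n_i ≈ 6.00.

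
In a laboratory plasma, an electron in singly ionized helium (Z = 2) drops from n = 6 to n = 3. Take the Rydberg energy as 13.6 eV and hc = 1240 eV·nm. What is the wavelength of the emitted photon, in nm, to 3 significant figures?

For Z = 2 the level energies scale as Z², so the effective Rydberg energy is 13.6 × 4 = 54.40 eV.
ΔE = 54.40 × (1/3² − 1/6²) = 54.40 × 0.08333 = 4.533 eV.
λ = hc/ΔE = 1240 / 4.533 = 274 nm.

274 nm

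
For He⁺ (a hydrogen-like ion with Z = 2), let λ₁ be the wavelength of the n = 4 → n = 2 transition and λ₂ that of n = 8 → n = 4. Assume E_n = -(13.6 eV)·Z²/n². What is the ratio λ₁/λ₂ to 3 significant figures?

λ ∝ 1/ΔE ∝ 1/(1/n_f² − 1/n_i²), and the Z² and hc factors cancel in the ratio.
λ₁/λ₂ = (1/4² − 1/8²)/(1/2² − 1/4²) = 0.04688/0.1875 = 0.250.

0.250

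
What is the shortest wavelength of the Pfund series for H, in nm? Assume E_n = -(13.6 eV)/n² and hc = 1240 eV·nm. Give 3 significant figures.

2280 nm

The Pfund series has lower level n_f = 5; the series limit corresponds to n_i → ∞.
ΔE_max = 13.6 × 1 / 5² = 0.5440 eV.
λ_min = 1240 / 0.5440 = 2280 nm.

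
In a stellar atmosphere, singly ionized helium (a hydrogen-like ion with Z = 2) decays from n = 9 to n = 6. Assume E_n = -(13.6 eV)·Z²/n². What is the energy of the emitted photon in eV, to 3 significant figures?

0.840 eV

The Bohr energies scale as Z², so for Z = 2: E_n = −54.40/n² eV.
E_9 = −54.40/81 = −0.6716 eV and E_6 = −54.40/36 = −1.511 eV.
The photon energy is |E_9 − E_6| = 0.840 eV.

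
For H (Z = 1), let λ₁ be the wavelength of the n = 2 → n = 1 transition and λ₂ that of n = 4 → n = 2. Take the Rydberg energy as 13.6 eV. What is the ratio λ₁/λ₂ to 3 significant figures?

λ ∝ 1/ΔE ∝ 1/(1/n_f² − 1/n_i²), and the Z² and hc factors cancel in the ratio.
λ₁/λ₂ = (1/2² − 1/4²)/(1/1² − 1/2²) = 0.1875/0.7500 = 0.250.

0.250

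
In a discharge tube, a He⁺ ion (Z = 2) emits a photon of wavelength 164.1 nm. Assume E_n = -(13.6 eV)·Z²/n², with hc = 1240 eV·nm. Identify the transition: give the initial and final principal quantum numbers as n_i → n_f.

n_i = 3, n_f = 2

The photon energy is ΔE = hc/λ = 1240 / 164.1 = 7.556 eV.
With Z = 2, ΔE = 54.40 × (1/n_f² − 1/n_i²), so 1/n_f² − 1/n_i² = 0.1389.
Trying n_f = 2 gives 1/n_i² = 0.1111, i.e. n_i ≈ 3; this pair matches.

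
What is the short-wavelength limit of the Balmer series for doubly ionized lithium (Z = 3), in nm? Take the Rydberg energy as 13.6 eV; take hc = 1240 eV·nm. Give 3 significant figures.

The Balmer series has lower level n_f = 2; the series limit corresponds to n_i → ∞.
ΔE_max = 13.6 × 9 / 2² = 30.60 eV.
λ_min = 1240 / 30.60 = 40.5 nm.

40.5 nm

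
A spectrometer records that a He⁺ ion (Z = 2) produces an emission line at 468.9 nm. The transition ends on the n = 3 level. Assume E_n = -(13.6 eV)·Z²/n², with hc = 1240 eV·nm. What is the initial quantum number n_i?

n_i = 4

The photon energy is ΔE = hc/λ = 1240 / 468.9 = 2.644 eV.
With Z = 2, ΔE = 54.40 × (1/n_f² − 1/n_i²), so 1/n_f² − 1/n_i² = 0.04861.
With n_f = 3: 1/n_i² = 1/9 − 0.04861 = 0.06250, so n_i ≈ 4.00.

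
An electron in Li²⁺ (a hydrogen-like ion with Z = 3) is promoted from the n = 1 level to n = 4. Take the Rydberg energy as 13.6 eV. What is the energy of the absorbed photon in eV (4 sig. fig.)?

The Bohr energies scale as Z², so for Z = 3: E_n = −122.4/n² eV.
E_4 = −122.4/16 = −7.650 eV and E_1 = −122.4/1 = −122.4 eV.
The photon energy is |E_4 − E_1| = 114.8 eV.

114.8 eV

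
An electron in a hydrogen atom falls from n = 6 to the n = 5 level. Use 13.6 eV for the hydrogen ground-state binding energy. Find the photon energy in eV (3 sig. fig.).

0.166 eV

E_6 = −13.60/36 = −0.3778 eV and E_5 = −13.60/25 = −0.5440 eV.
The photon energy is |E_6 − E_5| = 0.166 eV.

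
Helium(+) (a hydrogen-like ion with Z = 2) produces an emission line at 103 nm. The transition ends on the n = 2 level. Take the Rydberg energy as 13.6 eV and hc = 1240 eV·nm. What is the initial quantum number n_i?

n_i = 6

The photon energy is ΔE = hc/λ = 1240 / 103 = 12.04 eV.
With Z = 2, ΔE = 54.40 × (1/n_f² − 1/n_i²), so 1/n_f² − 1/n_i² = 0.2213.
With n_f = 2: 1/n_i² = 1/4 − 0.2213 = 0.02870, so n_i ≈ 5.90.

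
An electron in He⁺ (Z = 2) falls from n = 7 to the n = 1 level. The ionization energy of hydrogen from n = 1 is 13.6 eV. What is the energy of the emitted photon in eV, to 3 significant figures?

The Bohr energies scale as Z², so for Z = 2: E_n = −54.40/n² eV.
E_7 = −54.40/49 = −1.110 eV and E_1 = −54.40/1 = −54.40 eV.
The photon energy is |E_7 − E_1| = 53.3 eV.

53.3 eV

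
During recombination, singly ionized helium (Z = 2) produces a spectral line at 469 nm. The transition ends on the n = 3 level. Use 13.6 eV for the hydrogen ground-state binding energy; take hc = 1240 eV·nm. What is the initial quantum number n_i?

n_i = 4

The photon energy is ΔE = hc/λ = 1240 / 469 = 2.644 eV.
With Z = 2, ΔE = 54.40 × (1/n_f² − 1/n_i²), so 1/n_f² − 1/n_i² = 0.04860.
With n_f = 3: 1/n_i² = 1/9 − 0.04860 = 0.06251, so n_i ≈ 4.00.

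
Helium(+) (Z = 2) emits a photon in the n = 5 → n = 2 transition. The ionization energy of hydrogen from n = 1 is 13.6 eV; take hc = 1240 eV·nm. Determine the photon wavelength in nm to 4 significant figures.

For Z = 2 the level energies scale as Z², so the effective Rydberg energy is 13.6 × 4 = 54.40 eV.
ΔE = 54.40 × (1/2² − 1/5²) = 54.40 × 0.2100 = 11.42 eV.
λ = hc/ΔE = 1240 / 11.42 = 108.5 nm.

108.5 nm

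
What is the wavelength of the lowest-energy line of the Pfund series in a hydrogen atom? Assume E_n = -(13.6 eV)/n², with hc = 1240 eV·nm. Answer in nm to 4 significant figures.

The Pfund series terminates on n_f = 5; the first line has n_i = 5+1 = 6.
ΔE = 13.60 × (1/5² − 1/6²) = 0.1662 eV.
λ = 1240 / 0.1662 = 7460 nm.

7460 nm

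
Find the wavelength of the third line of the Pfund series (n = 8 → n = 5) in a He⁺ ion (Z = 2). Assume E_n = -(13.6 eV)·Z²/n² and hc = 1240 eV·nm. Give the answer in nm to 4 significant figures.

The Pfund series terminates on n_f = 5; the third line has n_i = 5+3 = 8.
ΔE = 54.40 × (1/5² − 1/8²) = 1.326 eV.
λ = 1240 / 1.326 = 935.1 nm.

935.1 nm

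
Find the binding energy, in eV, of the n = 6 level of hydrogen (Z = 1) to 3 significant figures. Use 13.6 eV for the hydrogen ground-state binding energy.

0.378 eV

E_6 = −13.60/36 = −0.378 eV, so ionization (to E = 0) requires 0.378 eV.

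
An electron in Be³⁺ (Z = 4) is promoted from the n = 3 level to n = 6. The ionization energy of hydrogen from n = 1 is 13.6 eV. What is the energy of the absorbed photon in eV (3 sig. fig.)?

18.1 eV

The Bohr energies scale as Z², so for Z = 4: E_n = −217.6/n² eV.
E_6 = −217.6/36 = −6.044 eV and E_3 = −217.6/9 = −24.18 eV.
The photon energy is |E_6 − E_3| = 18.1 eV.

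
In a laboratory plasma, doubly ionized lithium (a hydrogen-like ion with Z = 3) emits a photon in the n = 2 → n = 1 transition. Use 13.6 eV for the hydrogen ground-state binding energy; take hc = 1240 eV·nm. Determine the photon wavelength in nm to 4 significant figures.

13.51 nm

For Z = 3 the level energies scale as Z², so the effective Rydberg energy is 13.6 × 9 = 122.4 eV.
ΔE = 122.4 × (1/1² − 1/2²) = 122.4 × 0.7500 = 91.80 eV.
λ = hc/ΔE = 1240 / 91.80 = 13.51 nm.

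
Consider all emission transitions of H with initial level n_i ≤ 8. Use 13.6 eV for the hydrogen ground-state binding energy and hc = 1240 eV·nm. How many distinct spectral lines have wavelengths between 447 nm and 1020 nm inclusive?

Enumerate all n_i → n_f pairs with 1 ≤ n_f < n_i ≤ 8 and compute λ = 1240 / [13.6·1·(1/n_f² − 1/n_i²)].
Lines falling in [447, 1020] nm: 4→2 (486.3 nm), 3→2 (656.5 nm), 8→3 (954.9 nm), 7→3 (1005 nm).

4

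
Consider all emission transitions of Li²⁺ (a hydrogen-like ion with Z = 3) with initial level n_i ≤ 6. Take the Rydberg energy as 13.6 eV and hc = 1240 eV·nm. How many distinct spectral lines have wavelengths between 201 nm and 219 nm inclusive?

1

Enumerate all n_i → n_f pairs with 1 ≤ n_f < n_i ≤ 6 and compute λ = 1240 / [13.6·9·(1/n_f² − 1/n_i²)].
Lines falling in [201, 219] nm: 4→3 (208.4 nm).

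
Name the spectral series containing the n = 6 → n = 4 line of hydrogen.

Brackett

The series is set by the lower level: n_f = 4 is the Brackett series.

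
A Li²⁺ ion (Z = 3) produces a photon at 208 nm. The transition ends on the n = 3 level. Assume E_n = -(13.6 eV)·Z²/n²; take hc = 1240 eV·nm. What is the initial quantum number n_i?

n_i = 4

The photon energy is ΔE = hc/λ = 1240 / 208 = 5.962 eV.
With Z = 3, ΔE = 122.4 × (1/n_f² − 1/n_i²), so 1/n_f² − 1/n_i² = 0.04871.
With n_f = 3: 1/n_i² = 1/9 − 0.04871 = 0.06241, so n_i ≈ 4.00.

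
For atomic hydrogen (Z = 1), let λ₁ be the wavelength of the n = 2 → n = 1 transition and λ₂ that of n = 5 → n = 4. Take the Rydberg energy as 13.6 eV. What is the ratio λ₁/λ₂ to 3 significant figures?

0.0300

λ ∝ 1/ΔE ∝ 1/(1/n_f² − 1/n_i²), and the Z² and hc factors cancel in the ratio.
λ₁/λ₂ = (1/4² − 1/5²)/(1/1² − 1/2²) = 0.02250/0.7500 = 0.0300.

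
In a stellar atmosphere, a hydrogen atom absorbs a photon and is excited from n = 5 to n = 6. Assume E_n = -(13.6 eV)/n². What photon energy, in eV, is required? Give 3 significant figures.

0.166 eV

E_6 = −13.60/36 = −0.3778 eV and E_5 = −13.60/25 = −0.5440 eV.
The photon energy is |E_6 − E_5| = 0.166 eV.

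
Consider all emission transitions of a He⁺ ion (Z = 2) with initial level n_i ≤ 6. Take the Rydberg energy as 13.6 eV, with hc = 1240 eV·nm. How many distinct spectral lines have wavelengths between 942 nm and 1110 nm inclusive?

Enumerate all n_i → n_f pairs with 1 ≤ n_f < n_i ≤ 6 and compute λ = 1240 / [13.6·4·(1/n_f² − 1/n_i²)].
Lines falling in [942, 1110] nm: 5→4 (1013 nm).

1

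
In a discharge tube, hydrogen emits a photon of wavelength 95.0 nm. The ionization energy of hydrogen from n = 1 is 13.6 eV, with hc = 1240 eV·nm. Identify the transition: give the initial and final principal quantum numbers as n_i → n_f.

n_i = 5, n_f = 1

The photon energy is ΔE = hc/λ = 1240 / 95.0 = 13.05 eV.
With Z = 1, ΔE = 13.60 × (1/n_f² − 1/n_i²), so 1/n_f² − 1/n_i² = 0.9598.
Trying n_f = 1 gives 1/n_i² = 0.04025, i.e. n_i ≈ 5; this pair matches.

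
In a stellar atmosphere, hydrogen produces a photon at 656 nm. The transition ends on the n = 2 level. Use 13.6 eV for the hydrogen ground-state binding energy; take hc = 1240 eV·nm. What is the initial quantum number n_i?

The photon energy is ΔE = hc/λ = 1240 / 656 = 1.890 eV.
With Z = 1, ΔE = 13.60 × (1/n_f² − 1/n_i²), so 1/n_f² − 1/n_i² = 0.1390.
With n_f = 2: 1/n_i² = 1/4 − 0.1390 = 0.1110, so n_i ≈ 3.00.

n_i = 3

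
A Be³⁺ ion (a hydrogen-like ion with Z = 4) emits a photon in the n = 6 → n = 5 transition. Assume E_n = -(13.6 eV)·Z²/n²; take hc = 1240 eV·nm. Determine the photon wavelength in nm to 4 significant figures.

For Z = 4 the level energies scale as Z², so the effective Rydberg energy is 13.6 × 16 = 217.6 eV.
ΔE = 217.6 × (1/5² − 1/6²) = 217.6 × 0.01222 = 2.660 eV.
λ = hc/ΔE = 1240 / 2.660 = 466.2 nm.

466.2 nm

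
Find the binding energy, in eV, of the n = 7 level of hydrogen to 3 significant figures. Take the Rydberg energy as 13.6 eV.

E_7 = −13.60/49 = −0.278 eV, so ionization (to E = 0) requires 0.278 eV.

0.278 eV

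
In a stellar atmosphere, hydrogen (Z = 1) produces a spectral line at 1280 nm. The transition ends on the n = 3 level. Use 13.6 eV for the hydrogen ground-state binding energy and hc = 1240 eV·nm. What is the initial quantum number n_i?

The photon energy is ΔE = hc/λ = 1240 / 1280 = 0.9688 eV.
With Z = 1, ΔE = 13.60 × (1/n_f² − 1/n_i²), so 1/n_f² − 1/n_i² = 0.07123.
With n_f = 3: 1/n_i² = 1/9 − 0.07123 = 0.03988, so n_i ≈ 5.01.

n_i = 5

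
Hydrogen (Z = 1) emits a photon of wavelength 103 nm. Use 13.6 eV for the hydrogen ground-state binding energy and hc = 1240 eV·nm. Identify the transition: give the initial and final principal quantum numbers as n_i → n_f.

The photon energy is ΔE = hc/λ = 1240 / 103 = 12.04 eV.
With Z = 1, ΔE = 13.60 × (1/n_f² − 1/n_i²), so 1/n_f² − 1/n_i² = 0.8852.
Trying n_f = 1 gives 1/n_i² = 0.1148, i.e. n_i ≈ 3; this pair matches.

n_i = 3, n_f = 1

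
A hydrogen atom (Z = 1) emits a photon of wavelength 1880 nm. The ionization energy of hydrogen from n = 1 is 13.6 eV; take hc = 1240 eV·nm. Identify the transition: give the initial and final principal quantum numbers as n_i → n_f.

The photon energy is ΔE = hc/λ = 1240 / 1880 = 0.6596 eV.
With Z = 1, ΔE = 13.60 × (1/n_f² − 1/n_i²), so 1/n_f² − 1/n_i² = 0.04850.
Trying n_f = 3 gives 1/n_i² = 0.06261, i.e. n_i ≈ 4; this pair matches.

n_i = 4, n_f = 3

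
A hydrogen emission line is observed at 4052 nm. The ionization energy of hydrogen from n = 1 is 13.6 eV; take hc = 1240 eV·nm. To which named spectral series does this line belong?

ΔE = 1240/4052 = 0.3060 eV.
This matches 13.6 × (1/4² − 1/5²), so n_f = 4: the Brackett series.

Brackett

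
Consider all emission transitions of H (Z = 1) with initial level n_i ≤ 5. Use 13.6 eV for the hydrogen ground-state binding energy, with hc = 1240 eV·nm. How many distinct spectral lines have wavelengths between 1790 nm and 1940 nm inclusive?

1

Enumerate all n_i → n_f pairs with 1 ≤ n_f < n_i ≤ 5 and compute λ = 1240 / [13.6·1·(1/n_f² − 1/n_i²)].
Lines falling in [1790, 1940] nm: 4→3 (1876 nm).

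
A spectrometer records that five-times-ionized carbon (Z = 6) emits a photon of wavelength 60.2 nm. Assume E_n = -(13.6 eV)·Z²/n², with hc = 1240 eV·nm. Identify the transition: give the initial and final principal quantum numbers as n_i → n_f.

The photon energy is ΔE = hc/λ = 1240 / 60.2 = 20.60 eV.
With Z = 6, ΔE = 489.6 × (1/n_f² − 1/n_i²), so 1/n_f² − 1/n_i² = 0.04207.
Trying n_f = 4 gives 1/n_i² = 0.02043, i.e. n_i ≈ 7; this pair matches.

n_i = 7, n_f = 4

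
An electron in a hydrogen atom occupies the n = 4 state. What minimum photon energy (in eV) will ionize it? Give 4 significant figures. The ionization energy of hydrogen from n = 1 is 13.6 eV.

0.8500 eV

E_4 = −13.60/16 = −0.8500 eV, so ionization (to E = 0) requires 0.8500 eV.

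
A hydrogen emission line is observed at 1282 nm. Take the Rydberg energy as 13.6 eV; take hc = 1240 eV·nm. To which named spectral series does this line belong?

Paschen

ΔE = 1240/1282 = 0.9672 eV.
This matches 13.6 × (1/3² − 1/5²), so n_f = 3: the Paschen series.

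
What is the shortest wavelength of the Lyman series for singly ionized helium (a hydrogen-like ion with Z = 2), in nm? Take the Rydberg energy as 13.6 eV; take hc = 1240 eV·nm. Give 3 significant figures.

The Lyman series has lower level n_f = 1; the series limit corresponds to n_i → ∞.
ΔE_max = 13.6 × 4 / 1² = 54.40 eV.
λ_min = 1240 / 54.40 = 22.8 nm.

22.8 nm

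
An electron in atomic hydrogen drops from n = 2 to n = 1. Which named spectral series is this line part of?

Lyman

The series is set by the lower level: n_f = 1 is the Lyman series.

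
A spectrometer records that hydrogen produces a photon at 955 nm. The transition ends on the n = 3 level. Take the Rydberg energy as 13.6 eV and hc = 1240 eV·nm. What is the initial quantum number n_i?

The photon energy is ΔE = hc/λ = 1240 / 955 = 1.298 eV.
With Z = 1, ΔE = 13.60 × (1/n_f² − 1/n_i²), so 1/n_f² − 1/n_i² = 0.09547.
With n_f = 3: 1/n_i² = 1/9 − 0.09547 = 0.01564, so n_i ≈ 8.00.

n_i = 8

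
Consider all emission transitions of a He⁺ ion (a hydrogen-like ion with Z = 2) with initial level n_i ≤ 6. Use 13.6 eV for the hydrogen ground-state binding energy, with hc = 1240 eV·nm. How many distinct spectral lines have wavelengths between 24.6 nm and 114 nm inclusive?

Enumerate all n_i → n_f pairs with 1 ≤ n_f < n_i ≤ 6 and compute λ = 1240 / [13.6·4·(1/n_f² − 1/n_i²)].
Lines falling in [24.6, 114] nm: 3→1 (25.64 nm), 2→1 (30.39 nm), 6→2 (102.6 nm), 5→2 (108.5 nm).

4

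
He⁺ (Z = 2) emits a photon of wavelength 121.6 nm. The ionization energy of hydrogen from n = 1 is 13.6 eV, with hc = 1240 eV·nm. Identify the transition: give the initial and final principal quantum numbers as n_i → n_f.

n_i = 4, n_f = 2

The photon energy is ΔE = hc/λ = 1240 / 121.6 = 10.20 eV.
With Z = 2, ΔE = 54.40 × (1/n_f² − 1/n_i²), so 1/n_f² − 1/n_i² = 0.1875.
Trying n_f = 2 gives 1/n_i² = 0.06255, i.e. n_i ≈ 4; this pair matches.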